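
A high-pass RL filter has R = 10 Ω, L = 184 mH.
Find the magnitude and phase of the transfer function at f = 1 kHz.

Step 1 — Angular frequency: ω = 2π·1000 = 6283 rad/s.
Step 2 — Transfer function: H(jω) = jωL/(R + jωL).
Step 3 — Numerator jωL = j·1156; denominator R + jωL = 10 + j1156.
Step 4 — H = 0.9999 + j0.008649.
Step 5 — Magnitude: |H| = 1 (-0.0 dB); phase: φ = 0.5°.

|H| = 1 (-0.0 dB), φ = 0.5°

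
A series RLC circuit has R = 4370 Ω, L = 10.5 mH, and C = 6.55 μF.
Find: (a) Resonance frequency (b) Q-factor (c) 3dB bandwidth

Step 1 — Resonance: ω₀ = 1/√(LC) = 1/√(0.0105·6.55e-06) = 3813 rad/s.
Step 2 — f₀ = ω₀/(2π) = 606.9 Hz.
Step 3 — Series Q: Q = ω₀L/R = 3813·0.0105/4370 = 0.009162.
Step 4 — Bandwidth: Δω = ω₀/Q = 4.162e+05 rad/s; BW = Δω/(2π) = 6.624e+04 Hz.

(a) f₀ = 606.9 Hz  (b) Q = 0.009162  (c) BW = 6.624e+04 Hz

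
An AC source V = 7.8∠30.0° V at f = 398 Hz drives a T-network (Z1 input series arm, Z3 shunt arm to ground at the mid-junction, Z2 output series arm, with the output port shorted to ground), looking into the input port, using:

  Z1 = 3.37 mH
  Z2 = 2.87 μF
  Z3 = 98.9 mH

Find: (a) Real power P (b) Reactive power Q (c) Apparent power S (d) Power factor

Step 1 — Angular frequency: ω = 2π·f = 2π·398 = 2501 rad/s.
Step 2 — Component impedances:
  Z1: Z = jωL = j·2501·0.00337 = 0 + j8.427 Ω
  Z2: Z = 1/(jωC) = -j/(ω·C) = 0 - j139.3 Ω
  Z3: Z = jωL = j·2501·0.0989 = 0 + j247.3 Ω
Step 3 — With the output port shorted to ground, the output series arm Z2 runs from the junction to ground; the shunt arm Z3 also runs from the junction to ground. They appear in parallel: Z3 || Z2 = 0 - j319.1 Ω.
Step 4 — Series with input arm Z1: Z_in = Z1 + (Z3 || Z2) = 0 - j310.7 Ω = 310.7∠-90.0° Ω.
Step 5 — Source phasor: V = 7.8∠30.0° V = 6.755 + j3.9 V.
Step 6 — Current: I = V / Z = -0.01255 + j0.02174 A = 0.02511∠120.0° A.
Step 7 — Complex power: S = V·I* = 0 - j0.1958 VA.
Step 8 — Real power: P = Re(S) = 0 W.
Step 9 — Reactive power: Q = Im(S) = -0.1958 VAR.
Step 10 — Apparent power: |S| = 0.1958 VA.
Step 11 — Power factor: PF = P/|S| = 0 (leading).

(a) P = 0 W  (b) Q = -0.1958 VAR  (c) S = 0.1958 VA  (d) PF = 0 (leading)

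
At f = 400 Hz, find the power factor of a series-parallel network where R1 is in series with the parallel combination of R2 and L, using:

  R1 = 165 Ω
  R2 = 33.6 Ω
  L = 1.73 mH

Step 1 — Angular frequency: ω = 2π·f = 2π·400 = 2513 rad/s.
Step 2 — Component impedances:
  R1: Z = R = 165 Ω
  R2: Z = R = 33.6 Ω
  L: Z = jωL = j·2513·0.00173 = 0 + j4.348 Ω
Step 3 — Parallel branch: R2 || L = 1/(1/R2 + 1/L) = 0.5534 + j4.276 Ω.
Step 4 — Series with R1: Z_total = R1 + (R2 || L) = 165.6 + j4.276 Ω = 165.6∠1.5° Ω.
Step 5 — Power factor: PF = cos(φ) = Re(Z)/|Z| = 165.553/165.609 = 0.9997.
Step 6 — Type: Im(Z) = 4.276 ⇒ lagging (phase φ = 1.5°).

PF = 0.9997 (lagging, φ = 1.5°)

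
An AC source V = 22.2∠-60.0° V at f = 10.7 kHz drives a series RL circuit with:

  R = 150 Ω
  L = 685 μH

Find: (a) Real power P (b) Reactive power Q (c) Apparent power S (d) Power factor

Step 1 — Angular frequency: ω = 2π·f = 2π·1.07e+04 = 6.723e+04 rad/s.
Step 2 — Component impedances:
  R: Z = R = 150 Ω
  L: Z = jωL = j·6.723e+04·0.000685 = 0 + j46.05 Ω
Step 3 — Series combination: Z_total = R + L = 150 + j46.05 Ω = 156.9∠17.1° Ω.
Step 4 — Source phasor: V = 22.2∠-60.0° V = 11.1 - j19.23 V.
Step 5 — Current: I = V / Z = 0.03166 - j0.1379 A = 0.1415∠-77.1° A.
Step 6 — Complex power: S = V·I* = 3.003 + j0.9218 VA.
Step 7 — Real power: P = Re(S) = 3.003 W.
Step 8 — Reactive power: Q = Im(S) = 0.9218 VAR.
Step 9 — Apparent power: |S| = 3.141 VA.
Step 10 — Power factor: PF = P/|S| = 0.956 (lagging).

(a) P = 3.003 W  (b) Q = 0.9218 VAR  (c) S = 3.141 VA  (d) PF = 0.956 (lagging)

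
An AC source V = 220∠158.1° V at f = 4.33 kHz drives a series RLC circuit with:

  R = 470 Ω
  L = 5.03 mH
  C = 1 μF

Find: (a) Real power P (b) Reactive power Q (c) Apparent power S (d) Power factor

Step 1 — Angular frequency: ω = 2π·f = 2π·4330 = 2.721e+04 rad/s.
Step 2 — Component impedances:
  R: Z = R = 470 Ω
  L: Z = jωL = j·2.721e+04·0.00503 = 0 + j136.8 Ω
  C: Z = 1/(jωC) = -j/(ω·C) = 0 - j36.76 Ω
Step 3 — Series combination: Z_total = R + L + C = 470 + j100.1 Ω = 480.5∠12.0° Ω.
Step 4 — Source phasor: V = 220∠158.1° V = -204.1 + j82.06 V.
Step 5 — Current: I = V / Z = -0.3799 + j0.2555 A = 0.4578∠146.1° A.
Step 6 — Complex power: S = V·I* = 98.51 + j20.98 VA.
Step 7 — Real power: P = Re(S) = 98.51 W.
Step 8 — Reactive power: Q = Im(S) = 20.98 VAR.
Step 9 — Apparent power: |S| = 100.7 VA.
Step 10 — Power factor: PF = P/|S| = 0.9781 (lagging).

(a) P = 98.51 W  (b) Q = 20.98 VAR  (c) S = 100.7 VA  (d) PF = 0.9781 (lagging)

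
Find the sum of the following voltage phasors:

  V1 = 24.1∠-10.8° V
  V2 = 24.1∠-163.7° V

Step 1 — Convert each phasor to rectangular form:
  V1 = 24.1·(cos(-10.8°) + j·sin(-10.8°)) = 23.67 - j4.516 V
  V2 = 24.1·(cos(-163.7°) + j·sin(-163.7°)) = -23.13 - j6.764 V
Step 2 — Sum components: V_total = 0.5418 - j11.28 V.
Step 3 — Convert to polar: |V_total| = 11.29 V, ∠V_total = -87.2°.

V_total = 11.29∠-87.2° V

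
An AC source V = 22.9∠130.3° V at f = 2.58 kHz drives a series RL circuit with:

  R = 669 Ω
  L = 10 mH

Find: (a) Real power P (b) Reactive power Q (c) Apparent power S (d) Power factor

Step 1 — Angular frequency: ω = 2π·f = 2π·2580 = 1.621e+04 rad/s.
Step 2 — Component impedances:
  R: Z = R = 669 Ω
  L: Z = jωL = j·1.621e+04·0.01 = 0 + j162.1 Ω
Step 3 — Series combination: Z_total = R + L = 669 + j162.1 Ω = 688.4∠13.6° Ω.
Step 4 — Source phasor: V = 22.9∠130.3° V = -14.81 + j17.47 V.
Step 5 — Current: I = V / Z = -0.01494 + j0.02973 A = 0.03327∠116.7° A.
Step 6 — Complex power: S = V·I* = 0.7404 + j0.1794 VA.
Step 7 — Real power: P = Re(S) = 0.7404 W.
Step 8 — Reactive power: Q = Im(S) = 0.1794 VAR.
Step 9 — Apparent power: |S| = 0.7618 VA.
Step 10 — Power factor: PF = P/|S| = 0.9719 (lagging).

(a) P = 0.7404 W  (b) Q = 0.1794 VAR  (c) S = 0.7618 VA  (d) PF = 0.9719 (lagging)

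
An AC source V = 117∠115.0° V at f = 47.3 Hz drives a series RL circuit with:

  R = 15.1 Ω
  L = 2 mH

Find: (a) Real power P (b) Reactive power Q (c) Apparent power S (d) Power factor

Step 1 — Angular frequency: ω = 2π·f = 2π·47.3 = 297.2 rad/s.
Step 2 — Component impedances:
  R: Z = R = 15.1 Ω
  L: Z = jωL = j·297.2·0.002 = 0 + j0.5944 Ω
Step 3 — Series combination: Z_total = R + L = 15.1 + j0.5944 Ω = 15.11∠2.3° Ω.
Step 4 — Source phasor: V = 117∠115.0° V = -49.45 + j106 V.
Step 5 — Current: I = V / Z = -2.994 + j7.14 A = 7.742∠112.7° A.
Step 6 — Complex power: S = V·I* = 905.2 + j35.63 VA.
Step 7 — Real power: P = Re(S) = 905.2 W.
Step 8 — Reactive power: Q = Im(S) = 35.63 VAR.
Step 9 — Apparent power: |S| = 905.9 VA.
Step 10 — Power factor: PF = P/|S| = 0.9992 (lagging).

(a) P = 905.2 W  (b) Q = 35.63 VAR  (c) S = 905.9 VA  (d) PF = 0.9992 (lagging)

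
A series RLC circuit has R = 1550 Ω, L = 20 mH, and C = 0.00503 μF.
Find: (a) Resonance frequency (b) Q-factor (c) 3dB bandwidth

Step 1 — Resonance condition Im(Z)=0 gives ω₀ = 1/√(LC).
Step 2 — ω₀ = 1/√(0.02·5.03e-09) = 9.97e+04 rad/s.
Step 3 — f₀ = ω₀/(2π) = 1.587e+04 Hz.
Step 4 — Series Q: Q = ω₀L/R = 9.97e+04·0.02/1550 = 1.286.
Step 5 — 3dB bandwidth: Δω = ω₀/Q = 7.75e+04 rad/s; BW = Δω/(2π) = 1.233e+04 Hz.

(a) f₀ = 1.587e+04 Hz  (b) Q = 1.286  (c) BW = 1.233e+04 Hz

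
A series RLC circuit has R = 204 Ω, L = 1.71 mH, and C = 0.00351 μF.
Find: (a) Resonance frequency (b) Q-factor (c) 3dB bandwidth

Step 1 — Resonance: ω₀ = 1/√(LC) = 1/√(0.00171·3.51e-09) = 4.082e+05 rad/s.
Step 2 — f₀ = ω₀/(2π) = 6.496e+04 Hz.
Step 3 — Series Q: Q = ω₀L/R = 4.082e+05·0.00171/204 = 3.421.
Step 4 — Bandwidth: Δω = ω₀/Q = 1.193e+05 rad/s; BW = Δω/(2π) = 1.899e+04 Hz.

(a) f₀ = 6.496e+04 Hz  (b) Q = 3.421  (c) BW = 1.899e+04 Hz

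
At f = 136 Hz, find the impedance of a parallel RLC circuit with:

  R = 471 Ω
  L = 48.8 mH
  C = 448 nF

Step 1 — Angular frequency: ω = 2π·f = 2π·136 = 854.5 rad/s.
Step 2 — Component impedances:
  R: Z = R = 471 Ω
  L: Z = jωL = j·854.5·0.0488 = 0 + j41.7 Ω
  C: Z = 1/(jωC) = -j/(ω·C) = 0 - j2612 Ω
Step 3 — Parallel combination: 1/Z_total = 1/R + 1/L + 1/C; Z_total = 3.782 + j42.04 Ω = 42.21∠84.9° Ω.

Z = 3.782 + j42.04 Ω = 42.21∠84.9° Ω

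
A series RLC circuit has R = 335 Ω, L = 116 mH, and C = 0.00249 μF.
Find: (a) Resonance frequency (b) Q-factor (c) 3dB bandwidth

Step 1 — Resonance: ω₀ = 1/√(LC) = 1/√(0.116·2.49e-09) = 5.884e+04 rad/s.
Step 2 — f₀ = ω₀/(2π) = 9365 Hz.
Step 3 — Series Q: Q = ω₀L/R = 5.884e+04·0.116/335 = 20.37.
Step 4 — Bandwidth: Δω = ω₀/Q = 2888 rad/s; BW = Δω/(2π) = 459.6 Hz.

(a) f₀ = 9365 Hz  (b) Q = 20.37  (c) BW = 459.6 Hz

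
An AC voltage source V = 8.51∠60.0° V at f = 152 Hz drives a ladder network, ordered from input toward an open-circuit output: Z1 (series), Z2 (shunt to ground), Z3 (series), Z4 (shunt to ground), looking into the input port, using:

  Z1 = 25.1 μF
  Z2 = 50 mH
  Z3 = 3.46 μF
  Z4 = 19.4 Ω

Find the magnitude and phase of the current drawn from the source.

Step 1 — Angular frequency: ω = 2π·f = 2π·152 = 955 rad/s.
Step 2 — Component impedances:
  Z1: Z = 1/(jωC) = -j/(ω·C) = 0 - j41.72 Ω
  Z2: Z = jωL = j·955·0.05 = 0 + j47.75 Ω
  Z3: Z = 1/(jωC) = -j/(ω·C) = 0 - j302.6 Ω
  Z4: Z = R = 19.4 Ω
Step 3 — Ladder network (open output): work backward from the far end, alternating series and parallel combinations. Z_in = 0.6771 + j14.93 Ω = 14.95∠87.4° Ω.
Step 4 — Source phasor: V = 8.51∠60.0° V = 4.255 + j7.37 V.
Step 5 — Ohm's law: I = V / Z_total = (4.255 + j7.37) / (0.6771 + j14.93) = 0.5055 - j0.262 A.
Step 6 — Convert to polar: |I| = 0.5694 A, ∠I = -27.4°.

I = 0.5694∠-27.4° A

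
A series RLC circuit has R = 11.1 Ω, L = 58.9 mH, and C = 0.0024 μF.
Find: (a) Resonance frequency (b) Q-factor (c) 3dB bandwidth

Step 1 — Resonance: ω₀ = 1/√(LC) = 1/√(0.0589·2.4e-09) = 8.411e+04 rad/s.
Step 2 — f₀ = ω₀/(2π) = 1.339e+04 Hz.
Step 3 — Series Q: Q = ω₀L/R = 8.411e+04·0.0589/11.1 = 446.3.
Step 4 — Bandwidth: Δω = ω₀/Q = 188.5 rad/s; BW = Δω/(2π) = 29.99 Hz.

(a) f₀ = 1.339e+04 Hz  (b) Q = 446.3  (c) BW = 29.99 Hz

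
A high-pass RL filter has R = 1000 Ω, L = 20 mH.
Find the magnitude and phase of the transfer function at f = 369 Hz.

Step 1 — Angular frequency: ω = 2π·369 = 2318 rad/s.
Step 2 — Transfer function: H(jω) = jωL/(R + jωL).
Step 3 — Numerator jωL = j·46.37; denominator R + jωL = 1000 + j46.37.
Step 4 — H = 0.002146 + j0.04627.
Step 5 — Magnitude: |H| = 0.04632 (-26.7 dB); phase: φ = 87.3°.

|H| = 0.04632 (-26.7 dB), φ = 87.3°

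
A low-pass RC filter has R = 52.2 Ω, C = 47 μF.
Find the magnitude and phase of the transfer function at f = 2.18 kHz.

Step 1 — Angular frequency: ω = 2π·2180 = 1.37e+04 rad/s.
Step 2 — Transfer function: H(jω) = 1/(1 + jωRC).
Step 3 — Denominator: 1 + jωRC = 1 + j·1.37e+04·52.2·4.7e-05 = 1 + j33.61.
Step 4 — H = 0.0008847 - j0.02973.
Step 5 — Magnitude: |H| = 0.02974 (-30.5 dB); phase: φ = -88.3°.

|H| = 0.02974 (-30.5 dB), φ = -88.3°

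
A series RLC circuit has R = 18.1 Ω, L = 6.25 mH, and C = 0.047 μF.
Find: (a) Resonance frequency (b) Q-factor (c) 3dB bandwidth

Step 1 — Resonance: ω₀ = 1/√(LC) = 1/√(0.00625·4.7e-08) = 5.835e+04 rad/s.
Step 2 — f₀ = ω₀/(2π) = 9286 Hz.
Step 3 — Series Q: Q = ω₀L/R = 5.835e+04·0.00625/18.1 = 20.15.
Step 4 — Bandwidth: Δω = ω₀/Q = 2896 rad/s; BW = Δω/(2π) = 460.9 Hz.

(a) f₀ = 9286 Hz  (b) Q = 20.15  (c) BW = 460.9 Hz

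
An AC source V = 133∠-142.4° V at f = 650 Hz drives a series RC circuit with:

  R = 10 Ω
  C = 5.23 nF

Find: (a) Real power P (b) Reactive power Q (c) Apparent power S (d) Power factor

Step 1 — Angular frequency: ω = 2π·f = 2π·650 = 4084 rad/s.
Step 2 — Component impedances:
  R: Z = R = 10 Ω
  C: Z = 1/(jωC) = -j/(ω·C) = 0 - j4.682e+04 Ω
Step 3 — Series combination: Z_total = R + C = 10 - j4.682e+04 Ω = 4.682e+04∠-90.0° Ω.
Step 4 — Source phasor: V = 133∠-142.4° V = -105.4 - j81.15 V.
Step 5 — Current: I = V / Z = 0.001733 - j0.002251 A = 0.002841∠-52.4° A.
Step 6 — Complex power: S = V·I* = 8.07e-05 - j0.3778 VA.
Step 7 — Real power: P = Re(S) = 8.07e-05 W.
Step 8 — Reactive power: Q = Im(S) = -0.3778 VAR.
Step 9 — Apparent power: |S| = 0.3778 VA.
Step 10 — Power factor: PF = P/|S| = 0.0002136 (leading).

(a) P = 8.07e-05 W  (b) Q = -0.3778 VAR  (c) S = 0.3778 VA  (d) PF = 0.0002136 (leading)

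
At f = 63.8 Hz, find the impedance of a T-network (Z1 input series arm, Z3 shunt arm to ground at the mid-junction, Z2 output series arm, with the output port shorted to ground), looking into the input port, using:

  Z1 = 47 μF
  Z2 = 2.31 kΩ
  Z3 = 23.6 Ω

Step 1 — Angular frequency: ω = 2π·f = 2π·63.8 = 400.9 rad/s.
Step 2 — Component impedances:
  Z1: Z = 1/(jωC) = -j/(ω·C) = 0 - j53.08 Ω
  Z2: Z = R = 2310 Ω
  Z3: Z = R = 23.6 Ω
Step 3 — With the output port shorted to ground, the output series arm Z2 runs from the junction to ground; the shunt arm Z3 also runs from the junction to ground. They appear in parallel: Z3 || Z2 = 23.36 Ω.
Step 4 — Series with input arm Z1: Z_in = Z1 + (Z3 || Z2) = 23.36 - j53.08 Ω = 57.99∠-66.2° Ω.

Z = 23.36 - j53.08 Ω = 57.99∠-66.2° Ω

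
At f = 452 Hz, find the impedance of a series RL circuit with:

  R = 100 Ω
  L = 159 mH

Step 1 — Angular frequency: ω = 2π·f = 2π·452 = 2840 rad/s.
Step 2 — Component impedances:
  R: Z = R = 100 Ω
  L: Z = jωL = j·2840·0.159 = 0 + j451.6 Ω
Step 3 — Series combination: Z_total = R + L = 100 + j451.6 Ω = 462.5∠77.5° Ω.

Z = 100 + j451.6 Ω = 462.5∠77.5° Ω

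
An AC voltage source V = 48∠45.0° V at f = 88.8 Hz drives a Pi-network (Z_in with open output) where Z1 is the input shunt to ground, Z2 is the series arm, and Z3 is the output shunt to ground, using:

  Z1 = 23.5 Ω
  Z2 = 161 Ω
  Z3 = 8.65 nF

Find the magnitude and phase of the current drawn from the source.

Step 1 — Angular frequency: ω = 2π·f = 2π·88.8 = 557.9 rad/s.
Step 2 — Component impedances:
  Z1: Z = R = 23.5 Ω
  Z2: Z = R = 161 Ω
  Z3: Z = 1/(jωC) = -j/(ω·C) = 0 - j2.072e+05 Ω
Step 3 — With open output, the series arm Z2 and the output shunt Z3 appear in series to ground: Z2 + Z3 = 161 - j2.072e+05 Ω.
Step 4 — Parallel with input shunt Z1: Z_in = Z1 || (Z2 + Z3) = 23.5 - j0.002665 Ω = 23.5∠-0.0° Ω.
Step 5 — Source phasor: V = 48∠45.0° V = 33.94 + j33.94 V.
Step 6 — Ohm's law: I = V / Z_total = (33.94 + j33.94) / (23.5 - j0.002665) = 1.444 + j1.444 A.
Step 7 — Convert to polar: |I| = 2.043 A, ∠I = 45.0°.

I = 2.043∠45.0° A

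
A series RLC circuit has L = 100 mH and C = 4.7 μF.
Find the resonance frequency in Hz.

Step 1 — Resonance condition Im(Z)=0 gives ω₀ = 1/√(LC).
Step 2 — ω₀ = 1/√(0.1·4.7e-06) = 1459 rad/s.
Step 3 — f₀ = ω₀/(2π) = 232.2 Hz.

f₀ = 232.2 Hz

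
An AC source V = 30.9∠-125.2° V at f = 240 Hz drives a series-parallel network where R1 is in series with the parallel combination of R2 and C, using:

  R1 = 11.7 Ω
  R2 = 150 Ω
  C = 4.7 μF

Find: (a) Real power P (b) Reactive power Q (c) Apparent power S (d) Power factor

Step 1 — Angular frequency: ω = 2π·f = 2π·240 = 1508 rad/s.
Step 2 — Component impedances:
  R1: Z = R = 11.7 Ω
  R2: Z = R = 150 Ω
  C: Z = 1/(jωC) = -j/(ω·C) = 0 - j141.1 Ω
Step 3 — Parallel branch: R2 || C = 1/(1/R2 + 1/C) = 70.42 - j74.86 Ω.
Step 4 — Series with R1: Z_total = R1 + (R2 || C) = 82.12 - j74.86 Ω = 111.1∠-42.4° Ω.
Step 5 — Source phasor: V = 30.9∠-125.2° V = -17.81 - j25.25 V.
Step 6 — Current: I = V / Z = 0.03463 - j0.2759 A = 0.2781∠-82.8° A.
Step 7 — Complex power: S = V·I* = 6.35 - j5.789 VA.
Step 8 — Real power: P = Re(S) = 6.35 W.
Step 9 — Reactive power: Q = Im(S) = -5.789 VAR.
Step 10 — Apparent power: |S| = 8.593 VA.
Step 11 — Power factor: PF = P/|S| = 0.739 (leading).

(a) P = 6.35 W  (b) Q = -5.789 VAR  (c) S = 8.593 VA  (d) PF = 0.739 (leading)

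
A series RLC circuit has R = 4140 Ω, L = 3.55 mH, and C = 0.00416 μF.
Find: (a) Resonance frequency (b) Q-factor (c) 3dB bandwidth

Step 1 — Resonance: ω₀ = 1/√(LC) = 1/√(0.00355·4.16e-09) = 2.602e+05 rad/s.
Step 2 — f₀ = ω₀/(2π) = 4.142e+04 Hz.
Step 3 — Series Q: Q = ω₀L/R = 2.602e+05·0.00355/4140 = 0.2231.
Step 4 — Bandwidth: Δω = ω₀/Q = 1.166e+06 rad/s; BW = Δω/(2π) = 1.856e+05 Hz.

(a) f₀ = 4.142e+04 Hz  (b) Q = 0.2231  (c) BW = 1.856e+05 Hz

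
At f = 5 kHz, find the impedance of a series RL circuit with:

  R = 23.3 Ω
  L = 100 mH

Step 1 — Angular frequency: ω = 2π·f = 2π·5000 = 3.142e+04 rad/s.
Step 2 — Component impedances:
  R: Z = R = 23.3 Ω
  L: Z = jωL = j·3.142e+04·0.1 = 0 + j3142 Ω
Step 3 — Series combination: Z_total = R + L = 23.3 + j3142 Ω = 3142∠89.6° Ω.

Z = 23.3 + j3142 Ω = 3142∠89.6° Ω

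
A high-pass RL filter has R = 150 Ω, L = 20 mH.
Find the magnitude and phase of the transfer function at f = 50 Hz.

Step 1 — Angular frequency: ω = 2π·50 = 314.2 rad/s.
Step 2 — Transfer function: H(jω) = jωL/(R + jωL).
Step 3 — Numerator jωL = j·6.283; denominator R + jωL = 150 + j6.283.
Step 4 — H = 0.001752 + j0.04181.
Step 5 — Magnitude: |H| = 0.04185 (-27.6 dB); phase: φ = 87.6°.

|H| = 0.04185 (-27.6 dB), φ = 87.6°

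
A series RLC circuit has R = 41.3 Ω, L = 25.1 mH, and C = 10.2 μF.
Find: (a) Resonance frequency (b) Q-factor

Step 1 — Resonance condition Im(Z)=0 gives ω₀ = 1/√(LC).
Step 2 — ω₀ = 1/√(0.0251·1.02e-05) = 1976 rad/s.
Step 3 — f₀ = ω₀/(2π) = 314.5 Hz.
Step 4 — Series Q: Q = ω₀L/R = 1976·0.0251/41.3 = 1.201.

(a) f₀ = 314.5 Hz  (b) Q = 1.201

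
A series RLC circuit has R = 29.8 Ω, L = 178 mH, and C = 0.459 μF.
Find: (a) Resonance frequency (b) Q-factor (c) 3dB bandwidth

Step 1 — Resonance: ω₀ = 1/√(LC) = 1/√(0.178·4.59e-07) = 3499 rad/s.
Step 2 — f₀ = ω₀/(2π) = 556.8 Hz.
Step 3 — Series Q: Q = ω₀L/R = 3499·0.178/29.8 = 20.9.
Step 4 — Bandwidth: Δω = ω₀/Q = 167.4 rad/s; BW = Δω/(2π) = 26.65 Hz.

(a) f₀ = 556.8 Hz  (b) Q = 20.9  (c) BW = 26.65 Hz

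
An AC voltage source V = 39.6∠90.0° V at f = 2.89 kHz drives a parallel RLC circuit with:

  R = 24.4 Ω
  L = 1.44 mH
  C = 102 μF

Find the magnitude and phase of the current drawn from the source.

Step 1 — Angular frequency: ω = 2π·f = 2π·2890 = 1.816e+04 rad/s.
Step 2 — Component impedances:
  R: Z = R = 24.4 Ω
  L: Z = jωL = j·1.816e+04·0.00144 = 0 + j26.15 Ω
  C: Z = 1/(jωC) = -j/(ω·C) = 0 - j0.5399 Ω
Step 3 — Parallel combination: 1/Z_total = 1/R + 1/L + 1/C; Z_total = 0.01245 - j0.551 Ω = 0.5512∠-88.7° Ω.
Step 4 — Source phasor: V = 39.6∠90.0° V = 0 + j39.6 V.
Step 5 — Ohm's law: I = V / Z_total = (0 + j39.6) / (0.01245 - j0.551) = -71.83 + j1.623 A.
Step 6 — Convert to polar: |I| = 71.85 A, ∠I = 178.7°.

I = 71.85∠178.7° A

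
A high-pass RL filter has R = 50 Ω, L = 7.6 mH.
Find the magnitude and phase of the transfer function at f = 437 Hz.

Step 1 — Angular frequency: ω = 2π·437 = 2746 rad/s.
Step 2 — Transfer function: H(jω) = jωL/(R + jωL).
Step 3 — Numerator jωL = j·20.87; denominator R + jωL = 50 + j20.87.
Step 4 — H = 0.1483 + j0.3554.
Step 5 — Magnitude: |H| = 0.3852 (-8.3 dB); phase: φ = 67.3°.

|H| = 0.3852 (-8.3 dB), φ = 67.3°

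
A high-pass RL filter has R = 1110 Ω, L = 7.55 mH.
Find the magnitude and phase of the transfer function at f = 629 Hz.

Step 1 — Angular frequency: ω = 2π·629 = 3952 rad/s.
Step 2 — Transfer function: H(jω) = jωL/(R + jωL).
Step 3 — Numerator jωL = j·29.84; denominator R + jωL = 1110 + j29.84.
Step 4 — H = 0.0007221 + j0.02686.
Step 5 — Magnitude: |H| = 0.02687 (-31.4 dB); phase: φ = 88.5°.

|H| = 0.02687 (-31.4 dB), φ = 88.5°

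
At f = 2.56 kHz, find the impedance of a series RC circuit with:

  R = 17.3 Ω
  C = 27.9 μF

Step 1 — Angular frequency: ω = 2π·f = 2π·2560 = 1.608e+04 rad/s.
Step 2 — Component impedances:
  R: Z = R = 17.3 Ω
  C: Z = 1/(jωC) = -j/(ω·C) = 0 - j2.228 Ω
Step 3 — Series combination: Z_total = R + C = 17.3 - j2.228 Ω = 17.44∠-7.3° Ω.

Z = 17.3 - j2.228 Ω = 17.44∠-7.3° Ω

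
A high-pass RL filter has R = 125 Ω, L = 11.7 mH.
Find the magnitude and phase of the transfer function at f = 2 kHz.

Step 1 — Angular frequency: ω = 2π·2000 = 1.257e+04 rad/s.
Step 2 — Transfer function: H(jω) = jωL/(R + jωL).
Step 3 — Numerator jωL = j·147; denominator R + jωL = 125 + j147.
Step 4 — H = 0.5804 + j0.4935.
Step 5 — Magnitude: |H| = 0.7619 (-2.4 dB); phase: φ = 40.4°.

|H| = 0.7619 (-2.4 dB), φ = 40.4°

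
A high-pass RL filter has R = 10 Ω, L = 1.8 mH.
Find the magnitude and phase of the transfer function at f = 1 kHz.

Step 1 — Angular frequency: ω = 2π·1000 = 6283 rad/s.
Step 2 — Transfer function: H(jω) = jωL/(R + jωL).
Step 3 — Numerator jωL = j·11.31; denominator R + jωL = 10 + j11.31.
Step 4 — H = 0.5612 + j0.4962.
Step 5 — Magnitude: |H| = 0.7492 (-2.5 dB); phase: φ = 41.5°.

|H| = 0.7492 (-2.5 dB), φ = 41.5°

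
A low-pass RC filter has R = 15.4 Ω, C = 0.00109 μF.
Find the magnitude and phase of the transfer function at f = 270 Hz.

Step 1 — Angular frequency: ω = 2π·270 = 1696 rad/s.
Step 2 — Transfer function: H(jω) = 1/(1 + jωRC).
Step 3 — Denominator: 1 + jωRC = 1 + j·1696·15.4·1.09e-09 = 1 + j2.848e-05.
Step 4 — H = 1 - j2.848e-05.
Step 5 — Magnitude: |H| = 1 (-0.0 dB); phase: φ = -0.0°.

|H| = 1 (-0.0 dB), φ = -0.0°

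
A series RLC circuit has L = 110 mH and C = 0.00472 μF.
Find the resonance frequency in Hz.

Step 1 — Resonance condition Im(Z)=0 gives ω₀ = 1/√(LC).
Step 2 — ω₀ = 1/√(0.11·4.72e-09) = 4.389e+04 rad/s.
Step 3 — f₀ = ω₀/(2π) = 6985 Hz.

f₀ = 6985 Hz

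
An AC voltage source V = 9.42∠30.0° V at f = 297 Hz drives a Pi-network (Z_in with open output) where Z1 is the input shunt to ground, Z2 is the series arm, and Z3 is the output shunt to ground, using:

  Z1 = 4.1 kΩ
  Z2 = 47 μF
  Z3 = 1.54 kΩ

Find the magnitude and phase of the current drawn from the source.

Step 1 — Angular frequency: ω = 2π·f = 2π·297 = 1866 rad/s.
Step 2 — Component impedances:
  Z1: Z = R = 4100 Ω
  Z2: Z = 1/(jωC) = -j/(ω·C) = 0 - j11.4 Ω
  Z3: Z = R = 1540 Ω
Step 3 — With open output, the series arm Z2 and the output shunt Z3 appear in series to ground: Z2 + Z3 = 1540 - j11.4 Ω.
Step 4 — Parallel with input shunt Z1: Z_in = Z1 || (Z2 + Z3) = 1120 - j6.025 Ω = 1120∠-0.3° Ω.
Step 5 — Source phasor: V = 9.42∠30.0° V = 8.158 + j4.71 V.
Step 6 — Ohm's law: I = V / Z_total = (8.158 + j4.71) / (1120 - j6.025) = 0.007264 + j0.004246 A.
Step 7 — Convert to polar: |I| = 0.008414 A, ∠I = 30.3°.

I = 0.008414∠30.3° A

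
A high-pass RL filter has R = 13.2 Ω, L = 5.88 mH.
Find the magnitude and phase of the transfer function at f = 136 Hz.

Step 1 — Angular frequency: ω = 2π·136 = 854.5 rad/s.
Step 2 — Transfer function: H(jω) = jωL/(R + jωL).
Step 3 — Numerator jωL = j·5.025; denominator R + jωL = 13.2 + j5.025.
Step 4 — H = 0.1266 + j0.3325.
Step 5 — Magnitude: |H| = 0.3557 (-9.0 dB); phase: φ = 69.2°.

|H| = 0.3557 (-9.0 dB), φ = 69.2°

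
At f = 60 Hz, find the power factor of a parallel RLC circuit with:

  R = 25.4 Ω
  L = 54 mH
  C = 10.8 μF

Step 1 — Angular frequency: ω = 2π·f = 2π·60 = 377 rad/s.
Step 2 — Component impedances:
  R: Z = R = 25.4 Ω
  L: Z = jωL = j·377·0.054 = 0 + j20.36 Ω
  C: Z = 1/(jωC) = -j/(ω·C) = 0 - j245.6 Ω
Step 3 — Parallel combination: 1/Z_total = 1/R + 1/L + 1/C; Z_total = 11 + j12.59 Ω = 16.71∠48.8° Ω.
Step 4 — Power factor: PF = cos(φ) = Re(Z)/|Z| = 10.9986/16.7142 = 0.658.
Step 5 — Type: Im(Z) = 12.59 ⇒ lagging (phase φ = 48.8°).

PF = 0.658 (lagging, φ = 48.8°)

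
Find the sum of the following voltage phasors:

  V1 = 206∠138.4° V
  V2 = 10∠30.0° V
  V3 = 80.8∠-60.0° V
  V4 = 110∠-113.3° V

Step 1 — Convert each phasor to rectangular form:
  V1 = 206·(cos(138.4°) + j·sin(138.4°)) = -154 + j136.8 V
  V2 = 10·(cos(30.0°) + j·sin(30.0°)) = 8.66 + j5 V
  V3 = 80.8·(cos(-60.0°) + j·sin(-60.0°)) = 40.4 - j69.97 V
  V4 = 110·(cos(-113.3°) + j·sin(-113.3°)) = -43.51 - j101 V
Step 2 — Sum components: V_total = -148.5 - j29.24 V.
Step 3 — Convert to polar: |V_total| = 151.3 V, ∠V_total = -168.9°.

V_total = 151.3∠-168.9° V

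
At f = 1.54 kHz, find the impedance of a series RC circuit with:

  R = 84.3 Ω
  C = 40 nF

Step 1 — Angular frequency: ω = 2π·f = 2π·1540 = 9676 rad/s.
Step 2 — Component impedances:
  R: Z = R = 84.3 Ω
  C: Z = 1/(jωC) = -j/(ω·C) = 0 - j2584 Ω
Step 3 — Series combination: Z_total = R + C = 84.3 - j2584 Ω = 2585∠-88.1° Ω.

Z = 84.3 - j2584 Ω = 2585∠-88.1° Ω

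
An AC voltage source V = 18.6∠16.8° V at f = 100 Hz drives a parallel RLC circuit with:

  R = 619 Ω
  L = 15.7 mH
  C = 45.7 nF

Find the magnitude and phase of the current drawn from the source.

Step 1 — Angular frequency: ω = 2π·f = 2π·100 = 628.3 rad/s.
Step 2 — Component impedances:
  R: Z = R = 619 Ω
  L: Z = jωL = j·628.3·0.0157 = 0 + j9.865 Ω
  C: Z = 1/(jωC) = -j/(ω·C) = 0 - j3.483e+04 Ω
Step 3 — Parallel combination: 1/Z_total = 1/R + 1/L + 1/C; Z_total = 0.1573 + j9.865 Ω = 9.866∠89.1° Ω.
Step 4 — Source phasor: V = 18.6∠16.8° V = 17.81 + j5.376 V.
Step 5 — Ohm's law: I = V / Z_total = (17.81 + j5.376) / (0.1573 + j9.865) = 0.5736 - j1.796 A.
Step 6 — Convert to polar: |I| = 1.885 A, ∠I = -72.3°.

I = 1.885∠-72.3° A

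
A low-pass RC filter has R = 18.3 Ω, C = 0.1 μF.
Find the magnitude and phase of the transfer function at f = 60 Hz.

Step 1 — Angular frequency: ω = 2π·60 = 377 rad/s.
Step 2 — Transfer function: H(jω) = 1/(1 + jωRC).
Step 3 — Denominator: 1 + jωRC = 1 + j·377·18.3·1e-07 = 1 + j0.0006899.
Step 4 — H = 1 - j0.0006899.
Step 5 — Magnitude: |H| = 1 (-0.0 dB); phase: φ = -0.0°.

|H| = 1 (-0.0 dB), φ = -0.0°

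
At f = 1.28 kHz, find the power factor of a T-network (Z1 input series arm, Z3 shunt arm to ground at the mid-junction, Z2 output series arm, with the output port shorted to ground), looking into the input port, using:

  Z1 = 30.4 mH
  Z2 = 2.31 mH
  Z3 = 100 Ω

Step 1 — Angular frequency: ω = 2π·f = 2π·1280 = 8042 rad/s.
Step 2 — Component impedances:
  Z1: Z = jωL = j·8042·0.0304 = 0 + j244.5 Ω
  Z2: Z = jωL = j·8042·0.00231 = 0 + j18.58 Ω
  Z3: Z = R = 100 Ω
Step 3 — With the output port shorted to ground, the output series arm Z2 runs from the junction to ground; the shunt arm Z3 also runs from the junction to ground. They appear in parallel: Z3 || Z2 = 3.336 + j17.96 Ω.
Step 4 — Series with input arm Z1: Z_in = Z1 + (Z3 || Z2) = 3.336 + j262.4 Ω = 262.5∠89.3° Ω.
Step 5 — Power factor: PF = cos(φ) = Re(Z)/|Z| = 3.336/262.5 = 0.01271.
Step 6 — Type: Im(Z) = 262.4 ⇒ lagging (phase φ = 89.3°).

PF = 0.01271 (lagging, φ = 89.3°)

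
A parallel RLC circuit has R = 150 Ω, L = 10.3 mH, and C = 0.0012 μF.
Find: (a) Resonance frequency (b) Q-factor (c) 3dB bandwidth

Step 1 — Resonance: ω₀ = 1/√(LC) = 1/√(0.0103·1.2e-09) = 2.844e+05 rad/s.
Step 2 — f₀ = ω₀/(2π) = 4.527e+04 Hz.
Step 3 — Parallel Q: Q = R/(ω₀L) = 150/(2.844e+05·0.0103) = 0.0512.
Step 4 — Bandwidth: Δω = ω₀/Q = 5.556e+06 rad/s; BW = Δω/(2π) = 8.842e+05 Hz.

(a) f₀ = 4.527e+04 Hz  (b) Q = 0.0512  (c) BW = 8.842e+05 Hz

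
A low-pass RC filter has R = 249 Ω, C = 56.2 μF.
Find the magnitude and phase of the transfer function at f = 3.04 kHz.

Step 1 — Angular frequency: ω = 2π·3040 = 1.91e+04 rad/s.
Step 2 — Transfer function: H(jω) = 1/(1 + jωRC).
Step 3 — Denominator: 1 + jωRC = 1 + j·1.91e+04·249·5.62e-05 = 1 + j267.3.
Step 4 — H = 1.4e-05 - j0.003741.
Step 5 — Magnitude: |H| = 0.003741 (-48.5 dB); phase: φ = -89.8°.

|H| = 0.003741 (-48.5 dB), φ = -89.8°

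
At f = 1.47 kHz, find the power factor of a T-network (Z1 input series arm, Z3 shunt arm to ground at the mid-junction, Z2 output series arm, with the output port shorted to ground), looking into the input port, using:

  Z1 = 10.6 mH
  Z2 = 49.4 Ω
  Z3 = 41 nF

Step 1 — Angular frequency: ω = 2π·f = 2π·1470 = 9236 rad/s.
Step 2 — Component impedances:
  Z1: Z = jωL = j·9236·0.0106 = 0 + j97.9 Ω
  Z2: Z = R = 49.4 Ω
  Z3: Z = 1/(jωC) = -j/(ω·C) = 0 - j2641 Ω
Step 3 — With the output port shorted to ground, the output series arm Z2 runs from the junction to ground; the shunt arm Z3 also runs from the junction to ground. They appear in parallel: Z3 || Z2 = 49.38 - j0.9238 Ω.
Step 4 — Series with input arm Z1: Z_in = Z1 + (Z3 || Z2) = 49.38 + j96.98 Ω = 108.8∠63.0° Ω.
Step 5 — Power factor: PF = cos(φ) = Re(Z)/|Z| = 49.383/108.83 = 0.4538.
Step 6 — Type: Im(Z) = 96.98 ⇒ lagging (phase φ = 63.0°).

PF = 0.4538 (lagging, φ = 63.0°)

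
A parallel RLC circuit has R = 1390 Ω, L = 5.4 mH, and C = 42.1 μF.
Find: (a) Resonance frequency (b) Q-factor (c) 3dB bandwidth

Step 1 — Resonance: ω₀ = 1/√(LC) = 1/√(0.0054·4.21e-05) = 2097 rad/s.
Step 2 — f₀ = ω₀/(2π) = 333.8 Hz.
Step 3 — Parallel Q: Q = R/(ω₀L) = 1390/(2097·0.0054) = 122.7.
Step 4 — Bandwidth: Δω = ω₀/Q = 17.09 rad/s; BW = Δω/(2π) = 2.72 Hz.

(a) f₀ = 333.8 Hz  (b) Q = 122.7  (c) BW = 2.72 Hz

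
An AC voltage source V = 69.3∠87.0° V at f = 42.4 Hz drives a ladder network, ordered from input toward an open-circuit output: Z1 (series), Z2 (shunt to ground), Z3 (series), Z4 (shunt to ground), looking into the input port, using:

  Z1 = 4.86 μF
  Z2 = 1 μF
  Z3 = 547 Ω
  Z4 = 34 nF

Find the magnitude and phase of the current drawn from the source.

Step 1 — Angular frequency: ω = 2π·f = 2π·42.4 = 266.4 rad/s.
Step 2 — Component impedances:
  Z1: Z = 1/(jωC) = -j/(ω·C) = 0 - j772.4 Ω
  Z2: Z = 1/(jωC) = -j/(ω·C) = 0 - j3754 Ω
  Z3: Z = R = 547 Ω
  Z4: Z = 1/(jωC) = -j/(ω·C) = 0 - j1.104e+05 Ω
Step 3 — Ladder network (open output): work backward from the far end, alternating series and parallel combinations. Z_in = 0.5914 - j4403 Ω = 4403∠-90.0° Ω.
Step 4 — Source phasor: V = 69.3∠87.0° V = 3.627 + j69.21 V.
Step 5 — Ohm's law: I = V / Z_total = (3.627 + j69.21) / (0.5914 - j4403) = -0.01572 + j0.0008259 A.
Step 6 — Convert to polar: |I| = 0.01574 A, ∠I = 177.0°.

I = 0.01574∠177.0° A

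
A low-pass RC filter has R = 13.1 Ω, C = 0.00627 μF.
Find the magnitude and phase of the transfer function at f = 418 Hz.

Step 1 — Angular frequency: ω = 2π·418 = 2626 rad/s.
Step 2 — Transfer function: H(jω) = 1/(1 + jωRC).
Step 3 — Denominator: 1 + jωRC = 1 + j·2626·13.1·6.27e-09 = 1 + j0.0002157.
Step 4 — H = 1 - j0.0002157.
Step 5 — Magnitude: |H| = 1 (-0.0 dB); phase: φ = -0.0°.

|H| = 1 (-0.0 dB), φ = -0.0°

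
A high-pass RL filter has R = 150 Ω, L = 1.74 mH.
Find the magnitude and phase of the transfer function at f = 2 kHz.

Step 1 — Angular frequency: ω = 2π·2000 = 1.257e+04 rad/s.
Step 2 — Transfer function: H(jω) = jωL/(R + jωL).
Step 3 — Numerator jωL = j·21.87; denominator R + jωL = 150 + j21.87.
Step 4 — H = 0.02081 + j0.1427.
Step 5 — Magnitude: |H| = 0.1442 (-16.8 dB); phase: φ = 81.7°.

|H| = 0.1442 (-16.8 dB), φ = 81.7°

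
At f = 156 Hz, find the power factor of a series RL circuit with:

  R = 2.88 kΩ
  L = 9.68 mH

Step 1 — Angular frequency: ω = 2π·f = 2π·156 = 980.2 rad/s.
Step 2 — Component impedances:
  R: Z = R = 2880 Ω
  L: Z = jωL = j·980.2·0.00968 = 0 + j9.488 Ω
Step 3 — Series combination: Z_total = R + L = 2880 + j9.488 Ω = 2880∠0.2° Ω.
Step 4 — Power factor: PF = cos(φ) = Re(Z)/|Z| = 2880/2880 = 1.
Step 5 — Type: Im(Z) = 9.488 ⇒ lagging (phase φ = 0.2°).

PF = 1 (lagging, φ = 0.2°)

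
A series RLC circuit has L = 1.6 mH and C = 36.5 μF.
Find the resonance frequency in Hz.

Step 1 — Resonance condition Im(Z)=0 gives ω₀ = 1/√(LC).
Step 2 — ω₀ = 1/√(0.0016·3.65e-05) = 4138 rad/s.
Step 3 — f₀ = ω₀/(2π) = 658.6 Hz.

f₀ = 658.6 Hz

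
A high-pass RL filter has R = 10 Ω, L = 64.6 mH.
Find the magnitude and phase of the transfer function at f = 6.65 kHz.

Step 1 — Angular frequency: ω = 2π·6650 = 4.178e+04 rad/s.
Step 2 — Transfer function: H(jω) = jωL/(R + jωL).
Step 3 — Numerator jωL = j·2699; denominator R + jωL = 10 + j2699.
Step 4 — H = 1 + j0.003705.
Step 5 — Magnitude: |H| = 1 (-0.0 dB); phase: φ = 0.2°.

|H| = 1 (-0.0 dB), φ = 0.2°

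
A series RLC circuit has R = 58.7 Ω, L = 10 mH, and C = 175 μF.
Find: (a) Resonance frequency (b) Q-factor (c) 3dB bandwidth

Step 1 — Resonance: ω₀ = 1/√(LC) = 1/√(0.01·0.000175) = 755.9 rad/s.
Step 2 — f₀ = ω₀/(2π) = 120.3 Hz.
Step 3 — Series Q: Q = ω₀L/R = 755.9·0.01/58.7 = 0.1288.
Step 4 — Bandwidth: Δω = ω₀/Q = 5870 rad/s; BW = Δω/(2π) = 934.2 Hz.

(a) f₀ = 120.3 Hz  (b) Q = 0.1288  (c) BW = 934.2 Hz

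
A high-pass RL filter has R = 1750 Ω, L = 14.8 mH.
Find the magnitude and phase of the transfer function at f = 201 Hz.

Step 1 — Angular frequency: ω = 2π·201 = 1263 rad/s.
Step 2 — Transfer function: H(jω) = jωL/(R + jωL).
Step 3 — Numerator jωL = j·18.69; denominator R + jωL = 1750 + j18.69.
Step 4 — H = 0.0001141 + j0.01068.
Step 5 — Magnitude: |H| = 0.01068 (-39.4 dB); phase: φ = 89.4°.

|H| = 0.01068 (-39.4 dB), φ = 89.4°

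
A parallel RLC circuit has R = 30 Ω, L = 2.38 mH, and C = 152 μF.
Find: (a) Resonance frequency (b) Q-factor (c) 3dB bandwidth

Step 1 — Resonance: ω₀ = 1/√(LC) = 1/√(0.00238·0.000152) = 1663 rad/s.
Step 2 — f₀ = ω₀/(2π) = 264.6 Hz.
Step 3 — Parallel Q: Q = R/(ω₀L) = 30/(1663·0.00238) = 7.581.
Step 4 — Bandwidth: Δω = ω₀/Q = 219.3 rad/s; BW = Δω/(2π) = 34.9 Hz.

(a) f₀ = 264.6 Hz  (b) Q = 7.581  (c) BW = 34.9 Hz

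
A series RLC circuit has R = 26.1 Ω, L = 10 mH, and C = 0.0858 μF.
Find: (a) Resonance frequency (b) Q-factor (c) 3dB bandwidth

Step 1 — Resonance: ω₀ = 1/√(LC) = 1/√(0.01·8.58e-08) = 3.414e+04 rad/s.
Step 2 — f₀ = ω₀/(2π) = 5433 Hz.
Step 3 — Series Q: Q = ω₀L/R = 3.414e+04·0.01/26.1 = 13.08.
Step 4 — Bandwidth: Δω = ω₀/Q = 2610 rad/s; BW = Δω/(2π) = 415.4 Hz.

(a) f₀ = 5433 Hz  (b) Q = 13.08  (c) BW = 415.4 Hz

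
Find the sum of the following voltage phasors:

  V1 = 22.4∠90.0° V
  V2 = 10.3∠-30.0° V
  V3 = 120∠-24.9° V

Step 1 — Convert each phasor to rectangular form:
  V1 = 22.4·(cos(90.0°) + j·sin(90.0°)) = 0 + j22.4 V
  V2 = 10.3·(cos(-30.0°) + j·sin(-30.0°)) = 8.92 - j5.15 V
  V3 = 120·(cos(-24.9°) + j·sin(-24.9°)) = 108.8 - j50.52 V
Step 2 — Sum components: V_total = 117.8 - j33.27 V.
Step 3 — Convert to polar: |V_total| = 122.4 V, ∠V_total = -15.8°.

V_total = 122.4∠-15.8° V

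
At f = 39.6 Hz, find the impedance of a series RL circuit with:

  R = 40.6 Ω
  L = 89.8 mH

Step 1 — Angular frequency: ω = 2π·f = 2π·39.6 = 248.8 rad/s.
Step 2 — Component impedances:
  R: Z = R = 40.6 Ω
  L: Z = jωL = j·248.8·0.0898 = 0 + j22.34 Ω
Step 3 — Series combination: Z_total = R + L = 40.6 + j22.34 Ω = 46.34∠28.8° Ω.

Z = 40.6 + j22.34 Ω = 46.34∠28.8° Ω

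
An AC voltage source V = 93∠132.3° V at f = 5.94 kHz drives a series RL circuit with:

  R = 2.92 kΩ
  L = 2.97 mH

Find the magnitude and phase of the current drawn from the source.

Step 1 — Angular frequency: ω = 2π·f = 2π·5940 = 3.732e+04 rad/s.
Step 2 — Component impedances:
  R: Z = R = 2920 Ω
  L: Z = jωL = j·3.732e+04·0.00297 = 0 + j110.8 Ω
Step 3 — Series combination: Z_total = R + L = 2920 + j110.8 Ω = 2922∠2.2° Ω.
Step 4 — Source phasor: V = 93∠132.3° V = -62.59 + j68.79 V.
Step 5 — Ohm's law: I = V / Z_total = (-62.59 + j68.79) / (2920 + j110.8) = -0.02051 + j0.02434 A.
Step 6 — Convert to polar: |I| = 0.03183 A, ∠I = 130.1°.

I = 0.03183∠130.1° A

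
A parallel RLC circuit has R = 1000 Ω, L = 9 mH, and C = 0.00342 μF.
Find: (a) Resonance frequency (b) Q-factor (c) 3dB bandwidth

Step 1 — Resonance: ω₀ = 1/√(LC) = 1/√(0.009·3.42e-09) = 1.802e+05 rad/s.
Step 2 — f₀ = ω₀/(2π) = 2.869e+04 Hz.
Step 3 — Parallel Q: Q = R/(ω₀L) = 1000/(1.802e+05·0.009) = 0.6164.
Step 4 — Bandwidth: Δω = ω₀/Q = 2.924e+05 rad/s; BW = Δω/(2π) = 4.654e+04 Hz.

(a) f₀ = 2.869e+04 Hz  (b) Q = 0.6164  (c) BW = 4.654e+04 Hz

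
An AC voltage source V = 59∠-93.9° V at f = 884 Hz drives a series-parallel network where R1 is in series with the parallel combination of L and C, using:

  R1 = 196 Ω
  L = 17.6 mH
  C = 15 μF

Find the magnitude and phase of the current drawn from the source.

Step 1 — Angular frequency: ω = 2π·f = 2π·884 = 5554 rad/s.
Step 2 — Component impedances:
  R1: Z = R = 196 Ω
  L: Z = jωL = j·5554·0.0176 = 0 + j97.76 Ω
  C: Z = 1/(jωC) = -j/(ω·C) = 0 - j12 Ω
Step 3 — Parallel branch: L || C = 1/(1/L + 1/C) = 0 - j13.68 Ω.
Step 4 — Series with R1: Z_total = R1 + (L || C) = 196 - j13.68 Ω = 196.5∠-4.0° Ω.
Step 5 — Source phasor: V = 59∠-93.9° V = -4.013 - j58.86 V.
Step 6 — Ohm's law: I = V / Z_total = (-4.013 - j58.86) / (196 - j13.68) = 0.000489 - j0.3003 A.
Step 7 — Convert to polar: |I| = 0.3003 A, ∠I = -89.9°.

I = 0.3003∠-89.9° A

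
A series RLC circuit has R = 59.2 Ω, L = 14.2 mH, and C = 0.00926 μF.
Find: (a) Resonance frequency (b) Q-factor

Step 1 — Resonance condition Im(Z)=0 gives ω₀ = 1/√(LC).
Step 2 — ω₀ = 1/√(0.0142·9.26e-09) = 8.721e+04 rad/s.
Step 3 — f₀ = ω₀/(2π) = 1.388e+04 Hz.
Step 4 — Series Q: Q = ω₀L/R = 8.721e+04·0.0142/59.2 = 20.92.

(a) f₀ = 1.388e+04 Hz  (b) Q = 20.92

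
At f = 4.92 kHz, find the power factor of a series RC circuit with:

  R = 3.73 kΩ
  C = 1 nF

Step 1 — Angular frequency: ω = 2π·f = 2π·4920 = 3.091e+04 rad/s.
Step 2 — Component impedances:
  R: Z = R = 3730 Ω
  C: Z = 1/(jωC) = -j/(ω·C) = 0 - j3.235e+04 Ω
Step 3 — Series combination: Z_total = R + C = 3730 - j3.235e+04 Ω = 3.256e+04∠-83.4° Ω.
Step 4 — Power factor: PF = cos(φ) = Re(Z)/|Z| = 3730/32563 = 0.1145.
Step 5 — Type: Im(Z) = -3.235e+04 ⇒ leading (phase φ = -83.4°).

PF = 0.1145 (leading, φ = -83.4°)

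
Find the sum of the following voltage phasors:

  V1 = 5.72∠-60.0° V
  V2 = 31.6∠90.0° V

Step 1 — Convert each phasor to rectangular form:
  V1 = 5.72·(cos(-60.0°) + j·sin(-60.0°)) = 2.86 - j4.954 V
  V2 = 31.6·(cos(90.0°) + j·sin(90.0°)) = 0 + j31.6 V
Step 2 — Sum components: V_total = 2.86 + j26.65 V.
Step 3 — Convert to polar: |V_total| = 26.8 V, ∠V_total = 83.9°.

V_total = 26.8∠83.9° V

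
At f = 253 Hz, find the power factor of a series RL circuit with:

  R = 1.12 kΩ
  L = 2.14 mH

Step 1 — Angular frequency: ω = 2π·f = 2π·253 = 1590 rad/s.
Step 2 — Component impedances:
  R: Z = R = 1120 Ω
  L: Z = jωL = j·1590·0.00214 = 0 + j3.402 Ω
Step 3 — Series combination: Z_total = R + L = 1120 + j3.402 Ω = 1120∠0.2° Ω.
Step 4 — Power factor: PF = cos(φ) = Re(Z)/|Z| = 1120/1120 = 1.
Step 5 — Type: Im(Z) = 3.402 ⇒ lagging (phase φ = 0.2°).

PF = 1 (lagging, φ = 0.2°)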